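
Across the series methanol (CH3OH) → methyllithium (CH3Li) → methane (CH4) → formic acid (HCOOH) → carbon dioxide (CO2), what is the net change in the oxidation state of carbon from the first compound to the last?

Carbon oxidation states along the series — methanol: -2, methyllithium: -4, methane: -4, formic acid: +2, carbon dioxide: +4.
Net change = +4 − (-2) = +6.

+6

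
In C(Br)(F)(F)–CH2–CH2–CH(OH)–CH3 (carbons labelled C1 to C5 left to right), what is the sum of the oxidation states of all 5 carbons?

-4

Tallying each carbon's bonds:
C1: 1C, 2F, 1Br → 0 + 2 + 1 = +3
C2: 2C, 2H → 0 − 2 = -2
C3: 2C, 2H → 0 − 2 = -2
C4: 2C, 1H, 1O → 0 − 1 + 1 = 0
C5: 1C, 3H → 0 − 3 = -3
Sum = +3 − 2 − 2 + 0 − 3 = -4.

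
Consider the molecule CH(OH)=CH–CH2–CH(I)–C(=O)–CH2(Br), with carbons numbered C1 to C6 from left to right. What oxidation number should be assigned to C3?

Bonds to more-electronegative neighbours contribute +1 each, bonds to H or metals contribute −1 each, and C–C bonds contribute 0.
C3 has one bond to C (0), one bond to C (0), one bond to H (-1), one bond to H (-1).
Oxidation state = 0 + 0 − 1 − 1 = -2.

-2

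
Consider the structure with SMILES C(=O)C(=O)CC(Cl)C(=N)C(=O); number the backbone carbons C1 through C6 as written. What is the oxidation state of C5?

Bonds to more-electronegative neighbours contribute +1 each, bonds to H or metals contribute −1 each, and C–C bonds contribute 0.
C5 has one bond to C (0), one bond to C (0), a double bond to N (2×+1 = +2).
Oxidation state = 0 + 0 + 2 = +2.

+2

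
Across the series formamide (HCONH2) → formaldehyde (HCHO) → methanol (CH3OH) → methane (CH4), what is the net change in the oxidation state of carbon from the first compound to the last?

-6

Carbon oxidation states along the series — formamide: +2, formaldehyde: 0, methanol: -2, methane: -4.
Net change = -4 − (+2) = -6.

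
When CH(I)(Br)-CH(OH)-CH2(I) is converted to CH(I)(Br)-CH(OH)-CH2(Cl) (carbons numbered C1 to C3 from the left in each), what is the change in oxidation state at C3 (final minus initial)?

0

Before: C3 has 1 bond to C, 2 bonds to H, 1 bond to I → oxidation state -1.
After: C3 has 1 bond to C, 2 bonds to H, 1 bond to Cl → oxidation state -1.
Δ = -1 − (-1) = 0, so no net redox change at C3.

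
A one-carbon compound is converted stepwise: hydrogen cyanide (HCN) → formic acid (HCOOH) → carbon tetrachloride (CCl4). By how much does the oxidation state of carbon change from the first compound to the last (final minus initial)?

Carbon oxidation states along the series — hydrogen cyanide: +2, formic acid: +2, carbon tetrachloride: +4.
Net change = +4 − (+2) = +2.

+2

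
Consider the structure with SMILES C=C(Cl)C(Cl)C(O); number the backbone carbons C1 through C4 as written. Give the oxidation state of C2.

C2 has a double bond to C (2×0 = 0), one bond to C (0), one bond to Cl (+1).
Oxidation state = 0 + 0 + 1 = +1.

+1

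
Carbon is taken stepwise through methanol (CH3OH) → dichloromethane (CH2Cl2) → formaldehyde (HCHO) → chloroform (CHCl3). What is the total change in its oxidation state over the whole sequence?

Carbon oxidation states along the series — methanol: -2, dichloromethane: 0, formaldehyde: 0, chloroform: +2.
Net change = +2 − (-2) = +4.

+4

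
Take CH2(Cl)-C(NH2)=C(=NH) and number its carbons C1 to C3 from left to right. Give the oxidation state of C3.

+2

Count +1 for every bond to an atom more electronegative than carbon and −1 for every bond to one less electronegative; C–C bonds are 0.
C3 has a double bond to C (2×0 = 0), a double bond to N (2×+1 = +2).
Oxidation state = 0 + 2 = +2.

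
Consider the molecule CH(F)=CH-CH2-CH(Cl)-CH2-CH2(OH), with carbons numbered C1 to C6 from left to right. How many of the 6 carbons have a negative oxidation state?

4

Each bond to a more electronegative atom (O, N, halogen) counts +1, each bond to a less electronegative atom (H, metal, B, Si) counts −1, and each C–C bond counts 0. Tallying each carbon:
C1: 2C, 1H, 1F → 0 − 1 + 1 = 0
C2: 3C, 1H → 0 − 1 = -1
C3: 2C, 2H → 0 − 2 = -2
C4: 2C, 1H, 1Cl → 0 − 1 + 1 = 0
C5: 2C, 2H → 0 − 2 = -2
C6: 1C, 2H, 1O → 0 − 2 + 1 = -1
4 carbons (C2, C3, C5, C6) meet the condition.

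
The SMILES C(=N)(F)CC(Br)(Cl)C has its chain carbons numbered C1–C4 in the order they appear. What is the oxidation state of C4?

-3

Count +1 for every bond to an atom more electronegative than carbon and −1 for every bond to one less electronegative; C–C bonds are 0.
C4 has one bond to C (0), one bond to H (-1), one bond to H (-1), one bond to H (-1).
Oxidation state = 0 − 1 − 1 − 1 = -3.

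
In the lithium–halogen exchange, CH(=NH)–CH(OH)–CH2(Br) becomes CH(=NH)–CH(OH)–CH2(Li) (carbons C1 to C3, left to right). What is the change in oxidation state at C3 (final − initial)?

Before: C3 has 1 bond to C, 2 bonds to H, 1 bond to Br → oxidation state -1.
After: C3 has 1 bond to C, 2 bonds to H, 1 bond to Li → oxidation state -3.
Δ = -3 − (-1) = -2, so this is a reduction at C3.

-2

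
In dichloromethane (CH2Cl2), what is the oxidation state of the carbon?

Count +1 for every bond to an atom more electronegative than carbon and −1 for every bond to one less electronegative; C–C bonds are 0.
The carbon has one bond to H (-1), one bond to H (-1), one bond to Cl (+1), one bond to Cl (+1).
Oxidation state = -1 − 1 + 1 + 1 = 0.

0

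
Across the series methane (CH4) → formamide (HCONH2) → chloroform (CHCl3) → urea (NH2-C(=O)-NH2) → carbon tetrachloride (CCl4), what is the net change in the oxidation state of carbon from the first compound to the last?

+8

Carbon oxidation states along the series — methane: -4, formamide: +2, chloroform: +2, urea: +4, carbon tetrachloride: +4.
Net change = +4 − (-4) = +8.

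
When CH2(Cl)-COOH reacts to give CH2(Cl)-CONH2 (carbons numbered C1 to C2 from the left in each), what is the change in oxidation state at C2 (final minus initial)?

Before: C2 has 1 bond to C, 3 bonds to O → oxidation state +3.
After: C2 has 1 bond to C, 2 bonds to O, 1 bond to N → oxidation state +3.
Δ = +3 − (+3) = 0, so no net redox change at C2.

0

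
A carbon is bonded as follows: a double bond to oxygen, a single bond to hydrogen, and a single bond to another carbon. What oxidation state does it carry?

+1

The carbon has one bond to C (0), one bond to H (-1), a double bond to O (2×+1 = +2).
Oxidation state = 0 − 1 + 2 = +1.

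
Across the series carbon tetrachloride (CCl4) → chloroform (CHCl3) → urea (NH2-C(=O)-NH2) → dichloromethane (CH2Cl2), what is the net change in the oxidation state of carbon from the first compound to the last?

Carbon oxidation states along the series — carbon tetrachloride: +4, chloroform: +2, urea: +4, dichloromethane: 0.
Net change = 0 − (+4) = -4.

-4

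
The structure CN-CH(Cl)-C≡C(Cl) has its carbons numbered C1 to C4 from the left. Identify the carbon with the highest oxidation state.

C1

Tallying each carbon's bonds:
C1: 1C, 3N → 0 + 3 = +3
C2: 2C, 1H, 1Cl → 0 − 1 + 1 = 0
C3: 4C → 0 = 0
C4: 3C, 1Cl → 0 + 1 = +1
The most oxidised carbon is C1 at +3.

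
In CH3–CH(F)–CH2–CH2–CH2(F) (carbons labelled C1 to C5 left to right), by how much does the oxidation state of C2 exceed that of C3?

C2: 2C, 1H, 1F → 0 − 1 + 1 = 0
C3: 2C, 2H → 0 − 2 = -2
Difference: 0 − (-2) = +2.

+2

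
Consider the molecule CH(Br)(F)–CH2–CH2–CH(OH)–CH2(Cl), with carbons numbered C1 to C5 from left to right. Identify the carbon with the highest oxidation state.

Count +1 for every bond to an atom more electronegative than carbon and −1 for every bond to one less electronegative; C–C bonds are 0. Tallying each carbon:
C1: 1C, 1H, 1F, 1Br → 0 − 1 + 1 + 1 = +1
C2: 2C, 2H → 0 − 2 = -2
C3: 2C, 2H → 0 − 2 = -2
C4: 2C, 1H, 1O → 0 − 1 + 1 = 0
C5: 1C, 2H, 1Cl → 0 − 2 + 1 = -1
The most oxidised carbon is C1 at +1.

C1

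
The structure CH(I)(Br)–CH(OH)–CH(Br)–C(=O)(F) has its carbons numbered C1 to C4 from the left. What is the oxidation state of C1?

+1

Each bond to a more electronegative atom (O, N, halogen) counts +1, each bond to a less electronegative atom (H, metal, B, Si) counts −1, and each C–C bond counts 0.
C1 has one bond to C (0), one bond to I (+1), one bond to H (-1), one bond to Br (+1).
Oxidation state = 0 + 1 − 1 + 1 = +1.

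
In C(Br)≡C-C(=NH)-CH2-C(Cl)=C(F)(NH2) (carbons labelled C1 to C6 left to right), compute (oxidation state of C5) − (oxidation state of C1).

0

C5: 3C, 1Cl → 0 + 1 = +1
C1: 3C, 1Br → 0 + 1 = +1
Difference: +1 − (+1) = 0.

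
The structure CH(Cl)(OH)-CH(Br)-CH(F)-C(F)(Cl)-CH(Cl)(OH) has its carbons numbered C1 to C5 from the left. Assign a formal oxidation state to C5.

C5 has one bond to C (0), one bond to H (-1), one bond to Cl (+1), one bond to O (+1).
Oxidation state = 0 − 1 + 1 + 1 = +1.

+1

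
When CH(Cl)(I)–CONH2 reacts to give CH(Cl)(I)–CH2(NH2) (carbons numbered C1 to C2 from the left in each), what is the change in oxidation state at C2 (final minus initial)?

-4

Before: C2 has 1 bond to C, 2 bonds to O, 1 bond to N → oxidation state +3.
After: C2 has 1 bond to C, 2 bonds to H, 1 bond to N → oxidation state -1.
Δ = -1 − (+3) = -4, so this is a reduction at C2.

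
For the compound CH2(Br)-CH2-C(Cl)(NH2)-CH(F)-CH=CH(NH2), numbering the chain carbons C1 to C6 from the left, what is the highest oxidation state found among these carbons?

Tallying each carbon's bonds:
C1: 1C, 2H, 1Br → 0 − 2 + 1 = -1
C2: 2C, 2H → 0 − 2 = -2
C3: 2C, 1N, 1Cl → 0 + 1 + 1 = +2
C4: 2C, 1H, 1F → 0 − 1 + 1 = 0
C5: 3C, 1H → 0 − 1 = -1
C6: 2C, 1H, 1N → 0 − 1 + 1 = 0
The highest value is +2.

+2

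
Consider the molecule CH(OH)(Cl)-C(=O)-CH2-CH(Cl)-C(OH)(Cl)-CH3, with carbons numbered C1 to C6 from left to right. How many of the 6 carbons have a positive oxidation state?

Tallying each carbon's bonds:
C1: 1C, 1H, 1O, 1Cl → 0 − 1 + 1 + 1 = +1
C2: 2C, 2O → 0 + 2 = +2
C3: 2C, 2H → 0 − 2 = -2
C4: 2C, 1H, 1Cl → 0 − 1 + 1 = 0
C5: 2C, 1O, 1Cl → 0 + 1 + 1 = +2
C6: 1C, 3H → 0 − 3 = -3
3 carbons (C1, C2, C5) meet the condition.

3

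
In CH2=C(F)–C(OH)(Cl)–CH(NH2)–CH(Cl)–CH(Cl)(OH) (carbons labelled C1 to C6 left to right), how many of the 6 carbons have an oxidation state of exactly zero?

2

Assign +1 per bond to O/N/halogen, −1 per bond to H or an electropositive element, and 0 per bond to carbon. Tallying each carbon:
C1: 2C, 2H → 0 − 2 = -2
C2: 3C, 1F → 0 + 1 = +1
C3: 2C, 1O, 1Cl → 0 + 1 + 1 = +2
C4: 2C, 1H, 1N → 0 − 1 + 1 = 0
C5: 2C, 1H, 1Cl → 0 − 1 + 1 = 0
C6: 1C, 1H, 1O, 1Cl → 0 − 1 + 1 + 1 = +1
2 carbons (C4, C5) meet the condition.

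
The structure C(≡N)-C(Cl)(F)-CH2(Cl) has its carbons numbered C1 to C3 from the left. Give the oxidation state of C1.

Bonds to more-electronegative neighbours contribute +1 each, bonds to H or metals contribute −1 each, and C–C bonds contribute 0.
C1 has one bond to C (0), a triple bond to N (3×+1 = +3).
Oxidation state = 0 + 3 = +3.

+3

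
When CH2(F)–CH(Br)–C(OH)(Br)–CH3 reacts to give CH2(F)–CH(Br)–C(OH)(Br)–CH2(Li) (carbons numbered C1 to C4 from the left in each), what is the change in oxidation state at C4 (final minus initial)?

Before: C4 has 1 bond to C, 3 bonds to H → oxidation state -3.
After: C4 has 1 bond to C, 2 bonds to H, 1 bond to Li → oxidation state -3.
Δ = -3 − (-3) = 0, so no net redox change at C4.

0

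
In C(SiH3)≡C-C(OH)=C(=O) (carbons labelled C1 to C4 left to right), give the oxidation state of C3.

+1

C3 has one bond to C (0), a double bond to C (2×0 = 0), one bond to O (+1).
Oxidation state = 0 + 0 + 1 = +1.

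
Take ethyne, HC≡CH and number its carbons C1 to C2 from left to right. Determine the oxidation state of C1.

Count +1 for every bond to an atom more electronegative than carbon and −1 for every bond to one less electronegative; C–C bonds are 0.
C1 has one bond to H (-1), a triple bond to C (3×0 = 0).
Oxidation state = -1 + 0 = -1.

-1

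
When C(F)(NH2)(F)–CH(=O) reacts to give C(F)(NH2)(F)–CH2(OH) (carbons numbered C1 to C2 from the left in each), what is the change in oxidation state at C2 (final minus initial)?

-2

Before: C2 has 1 bond to C, 1 bond to H, 2 bonds to O → oxidation state +1.
After: C2 has 1 bond to C, 2 bonds to H, 1 bond to O → oxidation state -1.
Δ = -1 − (+1) = -2, so this is a reduction at C2.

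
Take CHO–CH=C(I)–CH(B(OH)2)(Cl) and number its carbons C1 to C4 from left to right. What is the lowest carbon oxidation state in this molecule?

-1

Bonds to more-electronegative neighbours contribute +1 each, bonds to H or metals contribute −1 each, and C–C bonds contribute 0. Tallying each carbon:
C1: 1C, 1H, 2O → 0 − 1 + 2 = +1
C2: 3C, 1H → 0 − 1 = -1
C3: 3C, 1I → 0 + 1 = +1
C4: 1C, 1H, 1Cl, 1B → 0 − 1 + 1 − 1 = -1
The lowest value is -1.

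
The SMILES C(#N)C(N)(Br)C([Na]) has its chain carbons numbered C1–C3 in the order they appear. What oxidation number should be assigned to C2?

+2

Bonds to more-electronegative neighbours contribute +1 each, bonds to H or metals contribute −1 each, and C–C bonds contribute 0.
C2 has one bond to C (0), one bond to C (0), one bond to N (+1), one bond to Br (+1).
Oxidation state = 0 + 0 + 1 + 1 = +2.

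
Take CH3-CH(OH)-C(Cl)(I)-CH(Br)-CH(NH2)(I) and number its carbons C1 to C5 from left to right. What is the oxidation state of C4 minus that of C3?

-2

C4: 2C, 1H, 1Br → 0 − 1 + 1 = 0
C3: 2C, 1Cl, 1I → 0 + 1 + 1 = +2
Difference: 0 − (+2) = -2.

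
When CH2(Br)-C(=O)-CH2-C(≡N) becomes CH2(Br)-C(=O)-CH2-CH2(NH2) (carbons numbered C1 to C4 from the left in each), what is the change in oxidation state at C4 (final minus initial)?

-4

Before: C4 has 1 bond to C, 3 bonds to N → oxidation state +3.
After: C4 has 1 bond to C, 2 bonds to H, 1 bond to N → oxidation state -1.
Δ = -1 − (+3) = -4, so this is a reduction at C4.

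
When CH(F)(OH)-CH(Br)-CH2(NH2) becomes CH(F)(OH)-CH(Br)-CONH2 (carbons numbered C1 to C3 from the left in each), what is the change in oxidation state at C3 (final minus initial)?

+4

Before: C3 has 1 bond to C, 2 bonds to H, 1 bond to N → oxidation state -1.
After: C3 has 1 bond to C, 2 bonds to O, 1 bond to N → oxidation state +3.
Δ = +3 − (-1) = +4, so this is an oxidation at C3.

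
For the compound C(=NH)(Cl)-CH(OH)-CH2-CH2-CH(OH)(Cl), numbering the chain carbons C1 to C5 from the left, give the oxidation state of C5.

Bonds to more-electronegative neighbours contribute +1 each, bonds to H or metals contribute −1 each, and C–C bonds contribute 0.
C5 has one bond to C (0), one bond to O (+1), one bond to H (-1), one bond to Cl (+1).
Oxidation state = 0 + 1 − 1 + 1 = +1.

+1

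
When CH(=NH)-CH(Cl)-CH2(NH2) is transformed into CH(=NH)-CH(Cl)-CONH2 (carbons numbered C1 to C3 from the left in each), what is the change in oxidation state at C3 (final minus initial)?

+4

Before: C3 has 1 bond to C, 2 bonds to H, 1 bond to N → oxidation state -1.
After: C3 has 1 bond to C, 2 bonds to O, 1 bond to N → oxidation state +3.
Δ = +3 − (-1) = +4, so this is an oxidation at C3.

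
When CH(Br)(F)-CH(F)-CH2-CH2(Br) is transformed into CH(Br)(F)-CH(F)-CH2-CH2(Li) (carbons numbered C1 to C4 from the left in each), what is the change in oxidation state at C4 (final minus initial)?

-2

Before: C4 has 1 bond to C, 2 bonds to H, 1 bond to Br → oxidation state -1.
After: C4 has 1 bond to C, 2 bonds to H, 1 bond to Li → oxidation state -3.
Δ = -3 − (-1) = -2, so this is a reduction at C4.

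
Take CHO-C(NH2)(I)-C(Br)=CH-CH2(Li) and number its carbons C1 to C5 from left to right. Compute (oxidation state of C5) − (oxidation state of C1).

-4

C5: 1C, 2H, 1Li → 0 − 2 − 1 = -3
C1: 1C, 1H, 2O → 0 − 1 + 2 = +1
Difference: -3 − (+1) = -4.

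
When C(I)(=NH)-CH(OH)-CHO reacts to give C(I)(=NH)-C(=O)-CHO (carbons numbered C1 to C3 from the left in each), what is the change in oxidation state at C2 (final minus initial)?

Before: C2 has 2 bonds to C, 1 bond to H, 1 bond to O → oxidation state 0.
After: C2 has 2 bonds to C, 2 bonds to O → oxidation state +2.
Δ = +2 − (0) = +2, so this is an oxidation at C2.

+2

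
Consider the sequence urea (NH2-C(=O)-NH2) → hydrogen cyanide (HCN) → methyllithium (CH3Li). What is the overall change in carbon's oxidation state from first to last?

-8

Carbon oxidation states along the series — urea: +4, hydrogen cyanide: +2, methyllithium: -4.
Net change = -4 − (+4) = -8.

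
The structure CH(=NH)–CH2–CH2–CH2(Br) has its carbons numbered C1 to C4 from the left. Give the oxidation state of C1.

C1 has one bond to C (0), one bond to H (-1), a double bond to N (2×+1 = +2).
Oxidation state = 0 − 1 + 2 = +1.

+1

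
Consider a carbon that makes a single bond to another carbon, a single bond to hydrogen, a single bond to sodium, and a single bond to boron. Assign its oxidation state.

-3

Count +1 for every bond to an atom more electronegative than carbon and −1 for every bond to one less electronegative; C–C bonds are 0.
The carbon has one bond to C (0), one bond to Na (-1), one bond to B (-1), one bond to H (-1).
Oxidation state = 0 − 1 − 1 − 1 = -3.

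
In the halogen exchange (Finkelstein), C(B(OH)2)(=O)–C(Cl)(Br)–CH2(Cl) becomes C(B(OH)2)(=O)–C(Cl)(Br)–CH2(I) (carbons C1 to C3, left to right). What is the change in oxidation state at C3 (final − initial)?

0

Before: C3 has 1 bond to C, 2 bonds to H, 1 bond to Cl → oxidation state -1.
After: C3 has 1 bond to C, 2 bonds to H, 1 bond to I → oxidation state -1.
Δ = -1 − (-1) = 0, so no net redox change at C3.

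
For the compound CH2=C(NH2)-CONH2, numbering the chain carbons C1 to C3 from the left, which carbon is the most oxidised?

Count +1 for every bond to an atom more electronegative than carbon and −1 for every bond to one less electronegative; C–C bonds are 0. Tallying each carbon:
C1: 2C, 2H → 0 − 2 = -2
C2: 3C, 1N → 0 + 1 = +1
C3: 1C, 2O, 1N → 0 + 2 + 1 = +3
The most oxidised carbon is C3 at +3.

C3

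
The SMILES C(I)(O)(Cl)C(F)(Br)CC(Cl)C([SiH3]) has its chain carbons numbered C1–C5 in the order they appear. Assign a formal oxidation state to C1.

+3

Count +1 for every bond to an atom more electronegative than carbon and −1 for every bond to one less electronegative; C–C bonds are 0.
C1 has one bond to C (0), one bond to I (+1), one bond to O (+1), one bond to Cl (+1).
Oxidation state = 0 + 1 + 1 + 1 = +3.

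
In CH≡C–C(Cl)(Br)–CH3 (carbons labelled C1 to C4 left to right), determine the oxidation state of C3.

Bonds to more-electronegative neighbours contribute +1 each, bonds to H or metals contribute −1 each, and C–C bonds contribute 0.
C3 has one bond to C (0), one bond to C (0), one bond to Cl (+1), one bond to Br (+1).
Oxidation state = 0 + 0 + 1 + 1 = +2.

+2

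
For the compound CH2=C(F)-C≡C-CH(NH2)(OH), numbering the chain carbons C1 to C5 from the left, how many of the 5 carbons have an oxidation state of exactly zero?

2

Tallying each carbon's bonds:
C1: 2C, 2H → 0 − 2 = -2
C2: 3C, 1F → 0 + 1 = +1
C3: 4C → 0 = 0
C4: 4C → 0 = 0
C5: 1C, 1H, 1O, 1N → 0 − 1 + 1 + 1 = +1
2 carbons (C3, C4) meet the condition.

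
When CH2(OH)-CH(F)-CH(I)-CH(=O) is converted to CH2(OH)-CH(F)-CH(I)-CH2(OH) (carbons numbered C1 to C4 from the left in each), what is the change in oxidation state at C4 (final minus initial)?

Before: C4 has 1 bond to C, 1 bond to H, 2 bonds to O → oxidation state +1.
After: C4 has 1 bond to C, 2 bonds to H, 1 bond to O → oxidation state -1.
Δ = -1 − (+1) = -2, so this is a reduction at C4.

-2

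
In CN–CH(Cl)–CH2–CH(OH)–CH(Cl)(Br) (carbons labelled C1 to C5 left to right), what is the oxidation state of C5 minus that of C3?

C5: 1C, 1H, 1Cl, 1Br → 0 − 1 + 1 + 1 = +1
C3: 2C, 2H → 0 − 2 = -2
Difference: +1 − (-2) = +3.

+3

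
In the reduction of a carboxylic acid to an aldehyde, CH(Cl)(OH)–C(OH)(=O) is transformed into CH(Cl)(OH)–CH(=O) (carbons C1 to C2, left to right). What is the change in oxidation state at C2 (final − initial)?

-2

Before: C2 has 1 bond to C, 3 bonds to O → oxidation state +3.
After: C2 has 1 bond to C, 1 bond to H, 2 bonds to O → oxidation state +1.
Δ = +1 − (+3) = -2, so this is a reduction at C2.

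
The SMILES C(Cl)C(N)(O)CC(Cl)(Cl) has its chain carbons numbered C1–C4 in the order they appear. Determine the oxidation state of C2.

C2 has one bond to C (0), one bond to C (0), one bond to N (+1), one bond to O (+1).
Oxidation state = 0 + 0 + 1 + 1 = +2.

+2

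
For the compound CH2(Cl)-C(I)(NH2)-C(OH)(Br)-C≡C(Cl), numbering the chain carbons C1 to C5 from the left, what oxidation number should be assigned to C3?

Bonds to more-electronegative neighbours contribute +1 each, bonds to H or metals contribute −1 each, and C–C bonds contribute 0.
C3 has one bond to C (0), one bond to C (0), one bond to O (+1), one bond to Br (+1).
Oxidation state = 0 + 0 + 1 + 1 = +2.

+2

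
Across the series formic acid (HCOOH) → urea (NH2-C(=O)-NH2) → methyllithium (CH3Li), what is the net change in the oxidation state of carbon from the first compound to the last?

-6

Carbon oxidation states along the series — formic acid: +2, urea: +4, methyllithium: -4.
Net change = -4 − (+2) = -6.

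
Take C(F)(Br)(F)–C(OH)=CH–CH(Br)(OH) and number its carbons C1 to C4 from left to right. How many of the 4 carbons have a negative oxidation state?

1

Tallying each carbon's bonds:
C1: 1C, 2F, 1Br → 0 + 2 + 1 = +3
C2: 3C, 1O → 0 + 1 = +1
C3: 3C, 1H → 0 − 1 = -1
C4: 1C, 1H, 1O, 1Br → 0 − 1 + 1 + 1 = +1
1 carbon (C3) meets the condition.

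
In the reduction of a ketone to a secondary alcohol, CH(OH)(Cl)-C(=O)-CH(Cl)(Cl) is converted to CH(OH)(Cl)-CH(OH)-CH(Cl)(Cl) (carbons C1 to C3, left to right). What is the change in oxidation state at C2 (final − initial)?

Before: C2 has 2 bonds to C, 2 bonds to O → oxidation state +2.
After: C2 has 2 bonds to C, 1 bond to H, 1 bond to O → oxidation state 0.
Δ = 0 − (+2) = -2, so this is a reduction at C2.

-2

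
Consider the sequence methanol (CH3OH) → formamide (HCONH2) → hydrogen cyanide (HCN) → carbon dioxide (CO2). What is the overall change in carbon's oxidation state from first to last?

+6

Carbon oxidation states along the series — methanol: -2, formamide: +2, hydrogen cyanide: +2, carbon dioxide: +4.
Net change = +4 − (-2) = +6.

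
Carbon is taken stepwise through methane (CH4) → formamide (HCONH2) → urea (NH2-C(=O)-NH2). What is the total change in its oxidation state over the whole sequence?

+8

Carbon oxidation states along the series — methane: -4, formamide: +2, urea: +4.
Net change = +4 − (-4) = +8.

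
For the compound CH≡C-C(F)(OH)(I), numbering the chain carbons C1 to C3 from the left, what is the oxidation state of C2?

0

Assign +1 per bond to O/N/halogen, −1 per bond to H or an electropositive element, and 0 per bond to carbon.
C2 has a triple bond to C (3×0 = 0), one bond to C (0).
Oxidation state = 0 + 0 = 0.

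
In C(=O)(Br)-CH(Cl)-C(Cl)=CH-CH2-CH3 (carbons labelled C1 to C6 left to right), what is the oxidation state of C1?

Each bond to a more electronegative atom (O, N, halogen) counts +1, each bond to a less electronegative atom (H, metal, B, Si) counts −1, and each C–C bond counts 0.
C1 has one bond to C (0), a double bond to O (2×+1 = +2), one bond to Br (+1).
Oxidation state = 0 + 2 + 1 = +3.

+3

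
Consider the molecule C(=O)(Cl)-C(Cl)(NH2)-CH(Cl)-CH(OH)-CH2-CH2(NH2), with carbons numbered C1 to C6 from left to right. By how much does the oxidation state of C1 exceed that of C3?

+3

C1: 1C, 2O, 1Cl → 0 + 2 + 1 = +3
C3: 2C, 1H, 1Cl → 0 − 1 + 1 = 0
Difference: +3 − (0) = +3.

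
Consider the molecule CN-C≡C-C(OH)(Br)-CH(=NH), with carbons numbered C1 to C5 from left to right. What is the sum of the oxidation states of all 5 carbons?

Tallying each carbon's bonds:
C1: 1C, 3N → 0 + 3 = +3
C2: 4C → 0 = 0
C3: 4C → 0 = 0
C4: 2C, 1O, 1Br → 0 + 1 + 1 = +2
C5: 1C, 1H, 2N → 0 − 1 + 2 = +1
Sum = +3 + 0 + 0 + 2 + 1 = +6.

+6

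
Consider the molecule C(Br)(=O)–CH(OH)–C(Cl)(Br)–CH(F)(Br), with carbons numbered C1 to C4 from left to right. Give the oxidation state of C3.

+2

Count +1 for every bond to an atom more electronegative than carbon and −1 for every bond to one less electronegative; C–C bonds are 0.
C3 has one bond to C (0), one bond to C (0), one bond to Cl (+1), one bond to Br (+1).
Oxidation state = 0 + 0 + 1 + 1 = +2.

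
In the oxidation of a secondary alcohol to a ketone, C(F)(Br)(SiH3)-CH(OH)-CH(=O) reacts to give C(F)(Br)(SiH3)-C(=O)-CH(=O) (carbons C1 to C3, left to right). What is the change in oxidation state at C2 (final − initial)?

Before: C2 has 2 bonds to C, 1 bond to H, 1 bond to O → oxidation state 0.
After: C2 has 2 bonds to C, 2 bonds to O → oxidation state +2.
Δ = +2 − (0) = +2, so this is an oxidation at C2.

+2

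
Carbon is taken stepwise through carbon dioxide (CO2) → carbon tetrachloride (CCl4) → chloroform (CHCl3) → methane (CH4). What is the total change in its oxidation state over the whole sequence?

-8

Carbon oxidation states along the series — carbon dioxide: +4, carbon tetrachloride: +4, chloroform: +2, methane: -4.
Net change = -4 − (+4) = -8.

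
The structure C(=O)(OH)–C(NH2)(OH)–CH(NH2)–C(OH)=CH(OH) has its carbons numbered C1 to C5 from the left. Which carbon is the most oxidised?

Tallying each carbon's bonds:
C1: 1C, 3O → 0 + 3 = +3
C2: 2C, 1O, 1N → 0 + 1 + 1 = +2
C3: 2C, 1H, 1N → 0 − 1 + 1 = 0
C4: 3C, 1O → 0 + 1 = +1
C5: 2C, 1H, 1O → 0 − 1 + 1 = 0
The most oxidised carbon is C1 at +3.

C1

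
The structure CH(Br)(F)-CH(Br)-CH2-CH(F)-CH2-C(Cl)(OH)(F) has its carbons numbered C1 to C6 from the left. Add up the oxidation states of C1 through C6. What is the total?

0

Tallying each carbon's bonds:
C1: 1C, 1H, 1F, 1Br → 0 − 1 + 1 + 1 = +1
C2: 2C, 1H, 1Br → 0 − 1 + 1 = 0
C3: 2C, 2H → 0 − 2 = -2
C4: 2C, 1H, 1F → 0 − 1 + 1 = 0
C5: 2C, 2H → 0 − 2 = -2
C6: 1C, 1O, 1F, 1Cl → 0 + 1 + 1 + 1 = +3
Sum = +1 + 0 − 2 + 0 − 2 + 3 = 0.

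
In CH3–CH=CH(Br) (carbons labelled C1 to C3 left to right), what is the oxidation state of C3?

0

Assign +1 per bond to O/N/halogen, −1 per bond to H or an electropositive element, and 0 per bond to carbon.
C3 has a double bond to C (2×0 = 0), one bond to Br (+1), one bond to H (-1).
Oxidation state = 0 + 1 − 1 = 0.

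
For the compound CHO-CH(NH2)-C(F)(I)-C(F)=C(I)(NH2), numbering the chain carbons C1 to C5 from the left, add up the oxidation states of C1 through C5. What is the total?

Tallying each carbon's bonds:
C1: 1C, 1H, 2O → 0 − 1 + 2 = +1
C2: 2C, 1H, 1N → 0 − 1 + 1 = 0
C3: 2C, 1F, 1I → 0 + 1 + 1 = +2
C4: 3C, 1F → 0 + 1 = +1
C5: 2C, 1N, 1I → 0 + 1 + 1 = +2
Sum = +1 + 0 + 2 + 1 + 2 = +6.

+6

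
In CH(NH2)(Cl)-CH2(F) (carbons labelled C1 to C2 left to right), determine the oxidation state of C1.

Bonds to more-electronegative neighbours contribute +1 each, bonds to H or metals contribute −1 each, and C–C bonds contribute 0.
C1 has one bond to C (0), one bond to N (+1), one bond to H (-1), one bond to Cl (+1).
Oxidation state = 0 + 1 − 1 + 1 = +1.

+1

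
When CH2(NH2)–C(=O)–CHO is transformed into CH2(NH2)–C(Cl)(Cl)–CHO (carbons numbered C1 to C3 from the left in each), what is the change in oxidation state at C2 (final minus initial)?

Before: C2 has 2 bonds to C, 2 bonds to O → oxidation state +2.
After: C2 has 2 bonds to C, 2 bonds to Cl → oxidation state +2.
Δ = +2 − (+2) = 0, so no net redox change at C2.

0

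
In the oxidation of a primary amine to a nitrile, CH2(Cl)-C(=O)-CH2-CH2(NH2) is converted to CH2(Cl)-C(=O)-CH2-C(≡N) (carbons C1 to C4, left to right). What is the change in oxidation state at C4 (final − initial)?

Before: C4 has 1 bond to C, 2 bonds to H, 1 bond to N → oxidation state -1.
After: C4 has 1 bond to C, 3 bonds to N → oxidation state +3.
Δ = +3 − (-1) = +4, so this is an oxidation at C4.

+4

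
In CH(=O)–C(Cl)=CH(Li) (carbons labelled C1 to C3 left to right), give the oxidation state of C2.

Assign +1 per bond to O/N/halogen, −1 per bond to H or an electropositive element, and 0 per bond to carbon.
C2 has one bond to C (0), a double bond to C (2×0 = 0), one bond to Cl (+1).
Oxidation state = 0 + 0 + 1 = +1.

+1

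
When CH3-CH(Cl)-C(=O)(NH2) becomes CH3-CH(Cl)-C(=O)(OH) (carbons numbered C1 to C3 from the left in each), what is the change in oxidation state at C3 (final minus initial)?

0

Before: C3 has 1 bond to C, 2 bonds to O, 1 bond to N → oxidation state +3.
After: C3 has 1 bond to C, 3 bonds to O → oxidation state +3.
Δ = +3 − (+3) = 0, so no net redox change at C3.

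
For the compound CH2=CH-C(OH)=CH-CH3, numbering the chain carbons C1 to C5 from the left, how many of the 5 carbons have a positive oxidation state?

Tallying each carbon's bonds:
C1: 2C, 2H → 0 − 2 = -2
C2: 3C, 1H → 0 − 1 = -1
C3: 3C, 1O → 0 + 1 = +1
C4: 3C, 1H → 0 − 1 = -1
C5: 1C, 3H → 0 − 3 = -3
1 carbon (C3) meets the condition.

1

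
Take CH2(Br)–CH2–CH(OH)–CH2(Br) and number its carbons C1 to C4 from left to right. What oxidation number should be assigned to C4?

-1

Assign +1 per bond to O/N/halogen, −1 per bond to H or an electropositive element, and 0 per bond to carbon.
C4 has one bond to C (0), one bond to H (-1), one bond to Br (+1), one bond to H (-1).
Oxidation state = 0 − 1 + 1 − 1 = -1.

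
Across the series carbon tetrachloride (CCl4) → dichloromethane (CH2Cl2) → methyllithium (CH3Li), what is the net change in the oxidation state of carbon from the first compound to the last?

-8

Carbon oxidation states along the series — carbon tetrachloride: +4, dichloromethane: 0, methyllithium: -4.
Net change = -4 − (+4) = -8.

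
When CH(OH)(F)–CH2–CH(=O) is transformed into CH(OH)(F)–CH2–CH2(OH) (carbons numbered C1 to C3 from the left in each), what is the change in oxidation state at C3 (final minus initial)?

-2

Before: C3 has 1 bond to C, 1 bond to H, 2 bonds to O → oxidation state +1.
After: C3 has 1 bond to C, 2 bonds to H, 1 bond to O → oxidation state -1.
Δ = -1 − (+1) = -2, so this is a reduction at C3.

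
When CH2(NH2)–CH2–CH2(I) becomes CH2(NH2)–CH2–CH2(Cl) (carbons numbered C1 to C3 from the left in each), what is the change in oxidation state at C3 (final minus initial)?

Before: C3 has 1 bond to C, 2 bonds to H, 1 bond to I → oxidation state -1.
After: C3 has 1 bond to C, 2 bonds to H, 1 bond to Cl → oxidation state -1.
Δ = -1 − (-1) = 0, so no net redox change at C3.

0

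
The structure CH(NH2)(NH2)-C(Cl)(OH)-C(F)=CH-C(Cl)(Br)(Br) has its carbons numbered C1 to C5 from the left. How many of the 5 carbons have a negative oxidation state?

1

Tallying each carbon's bonds:
C1: 1C, 1H, 2N → 0 − 1 + 2 = +1
C2: 2C, 1O, 1Cl → 0 + 1 + 1 = +2
C3: 3C, 1F → 0 + 1 = +1
C4: 3C, 1H → 0 − 1 = -1
C5: 1C, 1Cl, 2Br → 0 + 1 + 2 = +3
1 carbon (C4) meets the condition.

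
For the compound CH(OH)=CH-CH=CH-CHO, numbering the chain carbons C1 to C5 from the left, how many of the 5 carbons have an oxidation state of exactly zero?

Tallying each carbon's bonds:
C1: 2C, 1H, 1O → 0 − 1 + 1 = 0
C2: 3C, 1H → 0 − 1 = -1
C3: 3C, 1H → 0 − 1 = -1
C4: 3C, 1H → 0 − 1 = -1
C5: 1C, 1H, 2O → 0 − 1 + 2 = +1
1 carbon (C1) meets the condition.

1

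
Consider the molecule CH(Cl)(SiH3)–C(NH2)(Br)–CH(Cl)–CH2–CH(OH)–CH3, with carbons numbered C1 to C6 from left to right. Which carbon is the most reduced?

Each bond to a more electronegative atom (O, N, halogen) counts +1, each bond to a less electronegative atom (H, metal, B, Si) counts −1, and each C–C bond counts 0. Tallying each carbon:
C1: 1C, 1H, 1Cl, 1Si → 0 − 1 + 1 − 1 = -1
C2: 2C, 1N, 1Br → 0 + 1 + 1 = +2
C3: 2C, 1H, 1Cl → 0 − 1 + 1 = 0
C4: 2C, 2H → 0 − 2 = -2
C5: 2C, 1H, 1O → 0 − 1 + 1 = 0
C6: 1C, 3H → 0 − 3 = -3
The most reduced carbon is C6 at -3.

C6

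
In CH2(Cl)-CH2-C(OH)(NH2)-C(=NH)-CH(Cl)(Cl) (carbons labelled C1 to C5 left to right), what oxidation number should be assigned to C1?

C1 has one bond to C (0), one bond to H (-1), one bond to H (-1), one bond to Cl (+1).
Oxidation state = 0 − 1 − 1 + 1 = -1.

-1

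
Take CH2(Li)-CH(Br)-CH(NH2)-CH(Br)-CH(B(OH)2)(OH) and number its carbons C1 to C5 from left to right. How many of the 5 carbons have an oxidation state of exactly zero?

3

Bonds to more-electronegative neighbours contribute +1 each, bonds to H or metals contribute −1 each, and C–C bonds contribute 0. Tallying each carbon:
C1: 1C, 2H, 1Li → 0 − 2 − 1 = -3
C2: 2C, 1H, 1Br → 0 − 1 + 1 = 0
C3: 2C, 1H, 1N → 0 − 1 + 1 = 0
C4: 2C, 1H, 1Br → 0 − 1 + 1 = 0
C5: 1C, 1H, 1O, 1B → 0 − 1 + 1 − 1 = -1
3 carbons (C2, C3, C4) meet the condition.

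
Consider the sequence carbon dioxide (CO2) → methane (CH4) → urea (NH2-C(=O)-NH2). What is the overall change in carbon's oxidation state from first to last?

0

Carbon oxidation states along the series — carbon dioxide: +4, methane: -4, urea: +4.
Net change = +4 − (+4) = 0.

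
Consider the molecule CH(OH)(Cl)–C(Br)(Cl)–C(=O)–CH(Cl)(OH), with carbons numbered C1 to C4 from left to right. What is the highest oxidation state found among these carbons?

+2

Tallying each carbon's bonds:
C1: 1C, 1H, 1O, 1Cl → 0 − 1 + 1 + 1 = +1
C2: 2C, 1Cl, 1Br → 0 + 1 + 1 = +2
C3: 2C, 2O → 0 + 2 = +2
C4: 1C, 1H, 1O, 1Cl → 0 − 1 + 1 + 1 = +1
The highest value is +2.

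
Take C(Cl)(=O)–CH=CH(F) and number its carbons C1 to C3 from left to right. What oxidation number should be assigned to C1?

+3

C1 has one bond to C (0), one bond to Cl (+1), a double bond to O (2×+1 = +2).
Oxidation state = 0 + 1 + 2 = +3.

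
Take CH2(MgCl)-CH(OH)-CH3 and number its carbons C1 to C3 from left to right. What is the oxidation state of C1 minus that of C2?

-3

C1: 1C, 2H, 1Mg → 0 − 2 − 1 = -3
C2: 2C, 1H, 1O → 0 − 1 + 1 = 0
Difference: -3 − (0) = -3.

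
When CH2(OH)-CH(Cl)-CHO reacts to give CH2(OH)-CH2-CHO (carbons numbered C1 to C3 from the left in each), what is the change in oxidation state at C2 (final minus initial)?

-2

Before: C2 has 2 bonds to C, 1 bond to H, 1 bond to Cl → oxidation state 0.
After: C2 has 2 bonds to C, 2 bonds to H → oxidation state -2.
Δ = -2 − (0) = -2, so this is a reduction at C2.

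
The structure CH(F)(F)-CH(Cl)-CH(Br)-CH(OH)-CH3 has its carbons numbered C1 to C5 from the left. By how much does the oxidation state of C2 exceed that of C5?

C2: 2C, 1H, 1Cl → 0 − 1 + 1 = 0
C5: 1C, 3H → 0 − 3 = -3
Difference: 0 − (-3) = +3.

+3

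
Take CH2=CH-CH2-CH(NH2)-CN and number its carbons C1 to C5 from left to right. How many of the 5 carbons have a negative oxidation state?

Tallying each carbon's bonds:
C1: 2C, 2H → 0 − 2 = -2
C2: 3C, 1H → 0 − 1 = -1
C3: 2C, 2H → 0 − 2 = -2
C4: 2C, 1H, 1N → 0 − 1 + 1 = 0
C5: 1C, 3N → 0 + 3 = +3
3 carbons (C1, C2, C3) meet the condition.

3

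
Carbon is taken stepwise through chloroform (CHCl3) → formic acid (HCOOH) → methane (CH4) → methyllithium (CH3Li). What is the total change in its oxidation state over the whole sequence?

-6

Carbon oxidation states along the series — chloroform: +2, formic acid: +2, methane: -4, methyllithium: -4.
Net change = -4 − (+2) = -6.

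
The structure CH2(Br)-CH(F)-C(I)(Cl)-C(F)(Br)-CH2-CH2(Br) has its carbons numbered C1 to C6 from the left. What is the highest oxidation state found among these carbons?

+2

Each bond to a more electronegative atom (O, N, halogen) counts +1, each bond to a less electronegative atom (H, metal, B, Si) counts −1, and each C–C bond counts 0. Tallying each carbon:
C1: 1C, 2H, 1Br → 0 − 2 + 1 = -1
C2: 2C, 1H, 1F → 0 − 1 + 1 = 0
C3: 2C, 1Cl, 1I → 0 + 1 + 1 = +2
C4: 2C, 1F, 1Br → 0 + 1 + 1 = +2
C5: 2C, 2H → 0 − 2 = -2
C6: 1C, 2H, 1Br → 0 − 2 + 1 = -1
The highest value is +2.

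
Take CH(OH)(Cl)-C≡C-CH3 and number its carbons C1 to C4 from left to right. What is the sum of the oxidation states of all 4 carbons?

Tallying each carbon's bonds:
C1: 1C, 1H, 1O, 1Cl → 0 − 1 + 1 + 1 = +1
C2: 4C → 0 = 0
C3: 4C → 0 = 0
C4: 1C, 3H → 0 − 3 = -3
Sum = +1 + 0 + 0 − 3 = -2.

-2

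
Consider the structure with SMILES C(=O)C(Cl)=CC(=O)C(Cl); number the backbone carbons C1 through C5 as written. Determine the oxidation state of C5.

-1

Bonds to more-electronegative neighbours contribute +1 each, bonds to H or metals contribute −1 each, and C–C bonds contribute 0.
C5 has one bond to C (0), one bond to H (-1), one bond to Cl (+1), one bond to H (-1).
Oxidation state = 0 − 1 + 1 − 1 = -1.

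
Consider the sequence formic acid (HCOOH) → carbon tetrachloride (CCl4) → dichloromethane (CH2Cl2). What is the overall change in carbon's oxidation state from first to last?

-2

Carbon oxidation states along the series — formic acid: +2, carbon tetrachloride: +4, dichloromethane: 0.
Net change = 0 − (+2) = -2.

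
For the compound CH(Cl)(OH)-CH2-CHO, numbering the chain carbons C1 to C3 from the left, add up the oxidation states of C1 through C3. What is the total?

Assign +1 per bond to O/N/halogen, −1 per bond to H or an electropositive element, and 0 per bond to carbon. Tallying each carbon:
C1: 1C, 1H, 1O, 1Cl → 0 − 1 + 1 + 1 = +1
C2: 2C, 2H → 0 − 2 = -2
C3: 1C, 1H, 2O → 0 − 1 + 2 = +1
Sum = +1 − 2 + 1 = 0.

0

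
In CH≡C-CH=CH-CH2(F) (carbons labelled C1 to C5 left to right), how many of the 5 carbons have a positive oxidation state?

Count +1 for every bond to an atom more electronegative than carbon and −1 for every bond to one less electronegative; C–C bonds are 0. Tallying each carbon:
C1: 3C, 1H → 0 − 1 = -1
C2: 4C → 0 = 0
C3: 3C, 1H → 0 − 1 = -1
C4: 3C, 1H → 0 − 1 = -1
C5: 1C, 2H, 1F → 0 − 2 + 1 = -1
0 carbons meet the condition.

0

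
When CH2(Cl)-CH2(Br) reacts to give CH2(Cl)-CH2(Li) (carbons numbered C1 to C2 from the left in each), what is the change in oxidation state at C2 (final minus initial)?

Before: C2 has 1 bond to C, 2 bonds to H, 1 bond to Br → oxidation state -1.
After: C2 has 1 bond to C, 2 bonds to H, 1 bond to Li → oxidation state -3.
Δ = -3 − (-1) = -2, so this is a reduction at C2.

-2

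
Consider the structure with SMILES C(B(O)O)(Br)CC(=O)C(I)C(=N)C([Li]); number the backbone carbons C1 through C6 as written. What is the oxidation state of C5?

Bonds to more-electronegative neighbours contribute +1 each, bonds to H or metals contribute −1 each, and C–C bonds contribute 0.
C5 has one bond to C (0), one bond to C (0), a double bond to N (2×+1 = +2).
Oxidation state = 0 + 0 + 2 = +2.

+2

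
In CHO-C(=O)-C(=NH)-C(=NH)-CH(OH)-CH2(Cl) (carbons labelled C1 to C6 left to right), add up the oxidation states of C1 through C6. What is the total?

+6

Count +1 for every bond to an atom more electronegative than carbon and −1 for every bond to one less electronegative; C–C bonds are 0. Tallying each carbon:
C1: 1C, 1H, 2O → 0 − 1 + 2 = +1
C2: 2C, 2O → 0 + 2 = +2
C3: 2C, 2N → 0 + 2 = +2
C4: 2C, 2N → 0 + 2 = +2
C5: 2C, 1H, 1O → 0 − 1 + 1 = 0
C6: 1C, 2H, 1Cl → 0 − 2 + 1 = -1
Sum = +1 + 2 + 2 + 2 + 0 − 1 = +6.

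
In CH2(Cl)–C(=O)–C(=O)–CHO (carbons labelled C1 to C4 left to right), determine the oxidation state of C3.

Count +1 for every bond to an atom more electronegative than carbon and −1 for every bond to one less electronegative; C–C bonds are 0.
C3 has one bond to C (0), one bond to C (0), a double bond to O (2×+1 = +2).
Oxidation state = 0 + 0 + 2 = +2.

+2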